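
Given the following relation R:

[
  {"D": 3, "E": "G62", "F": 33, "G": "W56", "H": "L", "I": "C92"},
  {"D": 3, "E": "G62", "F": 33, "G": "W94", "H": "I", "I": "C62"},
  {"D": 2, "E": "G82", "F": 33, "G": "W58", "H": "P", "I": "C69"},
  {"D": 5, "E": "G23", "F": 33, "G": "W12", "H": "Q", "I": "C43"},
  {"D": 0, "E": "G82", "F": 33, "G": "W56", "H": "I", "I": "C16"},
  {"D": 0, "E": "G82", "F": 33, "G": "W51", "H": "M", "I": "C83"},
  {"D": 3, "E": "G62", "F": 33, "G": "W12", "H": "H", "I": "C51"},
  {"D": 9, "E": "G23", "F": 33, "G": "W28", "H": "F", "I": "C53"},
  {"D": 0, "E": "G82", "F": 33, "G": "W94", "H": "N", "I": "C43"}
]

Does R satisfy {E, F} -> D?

(E=G62, F=33): 3 rows → D = 3, 3, 3 ✓
(E=G82, F=33): 4 rows → D takes values {2, 0} — violation
(E=G23, F=33): 2 rows → D takes values {5, 9} — violation
Two rows agree on {E, F} but differ on D, so {E, F} -> D does not hold.

No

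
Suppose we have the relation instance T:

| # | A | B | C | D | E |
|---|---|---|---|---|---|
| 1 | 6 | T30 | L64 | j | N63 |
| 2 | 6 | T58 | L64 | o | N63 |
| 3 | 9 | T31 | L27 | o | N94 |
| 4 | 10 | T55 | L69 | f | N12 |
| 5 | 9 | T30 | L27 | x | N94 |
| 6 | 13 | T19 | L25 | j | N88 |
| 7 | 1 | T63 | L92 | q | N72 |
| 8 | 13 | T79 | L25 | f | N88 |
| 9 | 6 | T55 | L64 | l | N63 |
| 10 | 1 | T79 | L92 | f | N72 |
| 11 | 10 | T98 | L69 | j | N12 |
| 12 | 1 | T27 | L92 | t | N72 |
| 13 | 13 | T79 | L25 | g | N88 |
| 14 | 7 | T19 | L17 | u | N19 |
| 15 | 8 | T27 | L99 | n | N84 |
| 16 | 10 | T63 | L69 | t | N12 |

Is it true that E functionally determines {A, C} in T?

Yes

E=N63: rows 1, 2, 9 → {A,C} = (6, L64), (6, L64), (6, L64) ✓
E=N94: rows 3, 5 → {A,C} = (9, L27), (9, L27) ✓
E=N12: rows 4, 11, 16 → {A,C} = (10, L69), (10, L69), (10, L69) ✓
E=N88: rows 6, 8, 13 → {A,C} = (13, L25), (13, L25), (13, L25) ✓
E=N72: rows 7, 10, 12 → {A,C} = (1, L92), (1, L92), (1, L92) ✓
E=N19: row 14 → {A,C} = (7, L17) ✓
E=N84: row 15 → {A,C} = (8, L99) ✓
Every E value is associated with a single {A, C} value, so E -> {A, C} holds.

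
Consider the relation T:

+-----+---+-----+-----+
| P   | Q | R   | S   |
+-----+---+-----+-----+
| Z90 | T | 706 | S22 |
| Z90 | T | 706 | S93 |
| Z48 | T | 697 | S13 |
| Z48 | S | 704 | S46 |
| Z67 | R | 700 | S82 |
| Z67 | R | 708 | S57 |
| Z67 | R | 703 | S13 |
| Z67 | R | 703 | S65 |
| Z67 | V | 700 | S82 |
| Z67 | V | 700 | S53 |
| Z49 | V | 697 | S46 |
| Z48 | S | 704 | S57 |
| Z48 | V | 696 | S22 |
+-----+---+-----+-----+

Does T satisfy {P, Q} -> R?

No

(P=Z90, Q=T): 2 rows → R = 706, 706 ✓
(P=Z48, Q=T): 1 row → R = 697 ✓
(P=Z48, Q=S): 2 rows → R = 704, 704 ✓
(P=Z67, Q=R): 4 rows → R takes values {700, 708, 703} — violation
(P=Z67, Q=V): 2 rows → R = 700, 700 ✓
(P=Z49, Q=V): 1 row → R = 697 ✓
(P=Z48, Q=V): 1 row → R = 696 ✓
Two rows agree on {P, Q} but differ on R, so {P, Q} -> R does not hold.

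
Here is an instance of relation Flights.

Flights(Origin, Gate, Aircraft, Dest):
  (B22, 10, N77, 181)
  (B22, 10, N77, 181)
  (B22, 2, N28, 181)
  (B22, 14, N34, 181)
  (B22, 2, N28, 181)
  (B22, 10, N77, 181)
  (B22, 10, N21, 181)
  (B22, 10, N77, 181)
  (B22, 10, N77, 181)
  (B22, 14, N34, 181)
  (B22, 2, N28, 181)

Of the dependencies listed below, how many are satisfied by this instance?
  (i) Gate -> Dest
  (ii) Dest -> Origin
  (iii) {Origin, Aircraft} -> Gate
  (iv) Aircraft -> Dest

(i) Gate -> Dest: every LHS value maps to a single RHS value — holds.
(ii) Dest -> Origin: every LHS value maps to a single RHS value — holds.
(iii) {Origin, Aircraft} -> Gate: every LHS value maps to a single RHS value — holds.
(iv) Aircraft -> Dest: every LHS value maps to a single RHS value — holds.
4 of the 4 dependencies hold.

4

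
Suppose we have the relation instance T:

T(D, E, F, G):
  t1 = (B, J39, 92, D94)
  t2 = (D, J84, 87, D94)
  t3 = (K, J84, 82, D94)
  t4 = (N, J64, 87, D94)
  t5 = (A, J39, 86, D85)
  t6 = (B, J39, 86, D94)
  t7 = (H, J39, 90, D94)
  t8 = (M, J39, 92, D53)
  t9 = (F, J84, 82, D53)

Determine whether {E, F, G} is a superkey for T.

All 9 rows have distinct {E, F, G} values, so {E, F, G} → (all attributes) holds and {E, F, G} is a superkey.

Yes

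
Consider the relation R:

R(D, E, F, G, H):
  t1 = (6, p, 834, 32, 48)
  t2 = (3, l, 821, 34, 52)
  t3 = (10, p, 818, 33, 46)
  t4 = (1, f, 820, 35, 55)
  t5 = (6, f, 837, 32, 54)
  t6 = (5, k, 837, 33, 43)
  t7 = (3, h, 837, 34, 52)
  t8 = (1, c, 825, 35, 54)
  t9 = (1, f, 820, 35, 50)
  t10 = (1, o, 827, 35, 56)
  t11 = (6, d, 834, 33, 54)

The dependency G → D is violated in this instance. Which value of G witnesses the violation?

33

G=32: rows 1, 5 → D = 6, 6 ✓
G=34: rows 2, 7 → D = 3, 3 ✓
G=33: rows 3, 6, 11 → D takes values {10, 5, 6} — violation
G=35: rows 4, 8, 9, 10 → D = 1, 1, 1, 1 ✓
The only G value with inconsistent D is G=33.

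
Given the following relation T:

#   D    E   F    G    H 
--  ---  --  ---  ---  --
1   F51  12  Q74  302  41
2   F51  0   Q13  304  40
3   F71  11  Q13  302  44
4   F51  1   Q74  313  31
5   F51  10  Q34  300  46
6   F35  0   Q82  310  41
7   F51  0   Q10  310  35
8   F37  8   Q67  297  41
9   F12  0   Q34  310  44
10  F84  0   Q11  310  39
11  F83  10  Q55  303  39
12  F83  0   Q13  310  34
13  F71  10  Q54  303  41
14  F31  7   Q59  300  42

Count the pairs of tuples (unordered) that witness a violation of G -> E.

2

G=302: violating pairs (1,3) — 1 pair.
G=300: violating pairs (5,14) — 1 pair.
G=310: all 5 rows agree on E — 0 pairs.
G=303: all 2 rows agree on E — 0 pairs.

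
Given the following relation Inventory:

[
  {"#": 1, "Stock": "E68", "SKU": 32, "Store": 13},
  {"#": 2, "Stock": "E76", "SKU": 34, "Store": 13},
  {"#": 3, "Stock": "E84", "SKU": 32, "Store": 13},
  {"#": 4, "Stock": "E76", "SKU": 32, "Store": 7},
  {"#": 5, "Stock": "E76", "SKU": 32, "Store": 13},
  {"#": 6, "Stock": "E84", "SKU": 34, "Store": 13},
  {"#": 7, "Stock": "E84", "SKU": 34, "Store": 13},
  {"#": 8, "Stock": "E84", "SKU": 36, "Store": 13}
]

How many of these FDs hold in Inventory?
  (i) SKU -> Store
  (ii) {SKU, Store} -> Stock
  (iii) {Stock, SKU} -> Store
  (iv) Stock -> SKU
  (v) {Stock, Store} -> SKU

(i) SKU -> Store: SKU=32: rows 1, 3, 4, 5 → Store takes values {13, 7} — violation — fails.
(ii) {SKU, Store} -> Stock: (SKU=32, Store=13): rows 1, 3, 5 → Stock takes values {E68, E84, E76} — violation; (SKU=34, Store=13): rows 2, 6, 7 → Stock takes values {E76, E84} — violation — fails.
(iii) {Stock, SKU} -> Store: (Stock=E76, SKU=32): rows 4, 5 → Store takes values {7, 13} — violation — fails.
(iv) Stock -> SKU: Stock=E76: rows 2, 4, 5 → SKU takes values {34, 32} — violation; Stock=E84: rows 3, 6, 7, 8 → SKU takes values {32, 34, 36} — violation — fails.
(v) {Stock, Store} -> SKU: (Stock=E76, Store=13): rows 2, 5 → SKU takes values {34, 32} — violation; (Stock=E84, Store=13): rows 3, 6, 7, 8 → SKU takes values {32, 34, 36} — violation — fails.
None of the 5 dependencies hold.

0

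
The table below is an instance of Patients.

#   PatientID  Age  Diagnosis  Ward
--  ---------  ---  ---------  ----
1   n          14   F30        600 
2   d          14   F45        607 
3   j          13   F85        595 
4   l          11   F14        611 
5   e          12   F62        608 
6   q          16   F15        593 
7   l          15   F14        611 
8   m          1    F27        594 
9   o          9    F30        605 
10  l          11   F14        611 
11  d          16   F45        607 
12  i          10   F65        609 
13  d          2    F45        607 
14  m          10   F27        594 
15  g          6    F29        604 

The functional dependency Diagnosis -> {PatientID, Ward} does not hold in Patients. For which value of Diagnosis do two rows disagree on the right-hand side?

F30

Diagnosis=F30: rows 1, 9 → {PatientID,Ward} takes values {(n, 600), (o, 605)} — violation
Diagnosis=F45: rows 2, 11, 13 → {PatientID,Ward} = (d, 607), (d, 607), (d, 607) ✓
Diagnosis=F85: row 3 → {PatientID,Ward} = (j, 595) ✓
Diagnosis=F14: rows 4, 7, 10 → {PatientID,Ward} = (l, 611), (l, 611), (l, 611) ✓
Diagnosis=F62: row 5 → {PatientID,Ward} = (e, 608) ✓
Diagnosis=F15: row 6 → {PatientID,Ward} = (q, 593) ✓
Diagnosis=F27: rows 8, 14 → {PatientID,Ward} = (m, 594), (m, 594) ✓
Diagnosis=F65: row 12 → {PatientID,Ward} = (i, 609) ✓
Diagnosis=F29: row 15 → {PatientID,Ward} = (g, 604) ✓
The only Diagnosis value with inconsistent RHS is Diagnosis=F30.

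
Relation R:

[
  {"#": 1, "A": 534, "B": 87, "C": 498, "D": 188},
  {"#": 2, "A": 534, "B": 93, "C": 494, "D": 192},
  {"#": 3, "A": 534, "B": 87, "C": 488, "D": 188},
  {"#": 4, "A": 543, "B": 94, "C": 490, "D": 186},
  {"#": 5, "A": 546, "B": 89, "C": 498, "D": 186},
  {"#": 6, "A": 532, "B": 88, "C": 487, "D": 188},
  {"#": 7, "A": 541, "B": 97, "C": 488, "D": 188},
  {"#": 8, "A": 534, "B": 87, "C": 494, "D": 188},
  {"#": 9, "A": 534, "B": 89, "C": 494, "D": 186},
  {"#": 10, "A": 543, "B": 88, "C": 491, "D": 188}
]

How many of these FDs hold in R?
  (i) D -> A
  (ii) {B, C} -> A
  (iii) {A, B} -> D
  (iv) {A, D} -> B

(i) D -> A: D=188: rows 1, 3, 6, 7, 8, 10 → A takes values {534, 532, 541, 543} — violation; D=186: rows 4, 5, 9 → A takes values {543, 546, 534} — violation — fails.
(ii) {B, C} -> A: every LHS value maps to a single RHS value — holds.
(iii) {A, B} -> D: every LHS value maps to a single RHS value — holds.
(iv) {A, D} -> B: every LHS value maps to a single RHS value — holds.
3 of the 4 dependencies hold.

3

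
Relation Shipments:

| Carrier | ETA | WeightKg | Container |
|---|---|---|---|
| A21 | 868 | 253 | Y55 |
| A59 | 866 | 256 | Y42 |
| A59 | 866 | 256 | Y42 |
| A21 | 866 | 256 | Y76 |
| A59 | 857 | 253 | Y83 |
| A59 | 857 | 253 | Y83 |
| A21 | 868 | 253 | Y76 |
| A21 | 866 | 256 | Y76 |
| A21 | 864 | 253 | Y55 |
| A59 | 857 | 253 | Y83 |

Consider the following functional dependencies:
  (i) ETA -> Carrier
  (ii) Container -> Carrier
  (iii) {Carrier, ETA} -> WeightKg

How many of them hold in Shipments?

2

(i) ETA -> Carrier: ETA=866: 4 rows → Carrier takes values {A59, A21} — violation — fails.
(ii) Container -> Carrier: every LHS value maps to a single RHS value — holds.
(iii) {Carrier, ETA} -> WeightKg: every LHS value maps to a single RHS value — holds.
2 of the 3 dependencies hold.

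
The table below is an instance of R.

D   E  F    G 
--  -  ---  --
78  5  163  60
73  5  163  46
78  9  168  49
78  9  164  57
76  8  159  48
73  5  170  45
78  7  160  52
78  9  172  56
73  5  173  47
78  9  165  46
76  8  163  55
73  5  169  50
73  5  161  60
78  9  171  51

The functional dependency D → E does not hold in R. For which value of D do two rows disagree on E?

78

D=78: 7 rows → E takes values {5, 9, 7} — violation
D=73: 5 rows → E = 5, 5, 5, 5, 5 ✓
D=76: 2 rows → E = 8, 8 ✓
The only D value with inconsistent E is D=78.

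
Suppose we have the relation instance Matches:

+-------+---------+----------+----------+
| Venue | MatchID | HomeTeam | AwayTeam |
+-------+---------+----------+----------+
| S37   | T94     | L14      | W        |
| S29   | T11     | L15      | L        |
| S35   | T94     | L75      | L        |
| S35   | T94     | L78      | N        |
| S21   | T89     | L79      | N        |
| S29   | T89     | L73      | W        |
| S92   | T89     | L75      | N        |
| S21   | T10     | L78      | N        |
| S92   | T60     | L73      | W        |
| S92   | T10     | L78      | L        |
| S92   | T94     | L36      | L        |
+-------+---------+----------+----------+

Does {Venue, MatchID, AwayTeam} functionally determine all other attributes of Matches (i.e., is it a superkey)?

Yes

All 11 rows have distinct {Venue, MatchID, AwayTeam} values, so {Venue, MatchID, AwayTeam} → (all attributes) holds and {Venue, MatchID, AwayTeam} is a superkey.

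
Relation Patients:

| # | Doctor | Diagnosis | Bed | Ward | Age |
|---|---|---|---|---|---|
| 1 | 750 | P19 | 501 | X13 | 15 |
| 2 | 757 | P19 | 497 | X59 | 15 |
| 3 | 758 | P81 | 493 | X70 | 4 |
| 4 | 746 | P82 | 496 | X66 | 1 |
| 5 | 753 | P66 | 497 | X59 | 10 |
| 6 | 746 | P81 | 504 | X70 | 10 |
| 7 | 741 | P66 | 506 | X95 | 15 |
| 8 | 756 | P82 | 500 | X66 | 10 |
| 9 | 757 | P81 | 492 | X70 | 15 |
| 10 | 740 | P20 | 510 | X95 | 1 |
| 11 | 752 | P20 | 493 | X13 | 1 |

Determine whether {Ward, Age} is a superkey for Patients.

Yes

All 11 rows have distinct {Ward, Age} values, so {Ward, Age} → (all attributes) holds and {Ward, Age} is a superkey.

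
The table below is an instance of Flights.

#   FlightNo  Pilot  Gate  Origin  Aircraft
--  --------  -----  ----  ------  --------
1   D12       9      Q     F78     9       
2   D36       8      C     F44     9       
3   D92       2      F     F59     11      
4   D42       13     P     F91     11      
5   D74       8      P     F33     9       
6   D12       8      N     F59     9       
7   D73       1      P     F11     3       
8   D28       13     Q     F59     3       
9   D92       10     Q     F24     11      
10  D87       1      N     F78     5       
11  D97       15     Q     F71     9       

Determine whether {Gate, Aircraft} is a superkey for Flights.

Rows 1 and 11 have the same {Gate, Aircraft} value (Gate=Q, Aircraft=9) but are distinct tuples, so {Gate, Aircraft} does not determine every attribute — not a superkey.

No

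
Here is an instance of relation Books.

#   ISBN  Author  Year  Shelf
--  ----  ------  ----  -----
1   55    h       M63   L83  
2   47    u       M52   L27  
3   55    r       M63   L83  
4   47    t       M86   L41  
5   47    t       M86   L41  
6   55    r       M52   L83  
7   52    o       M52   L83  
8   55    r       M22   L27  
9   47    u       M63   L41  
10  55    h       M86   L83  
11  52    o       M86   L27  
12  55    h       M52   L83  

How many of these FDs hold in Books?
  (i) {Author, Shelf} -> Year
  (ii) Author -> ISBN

1

(i) {Author, Shelf} -> Year: (Author=h, Shelf=L83): rows 1, 10, 12 → Year takes values {M63, M86, M52} — violation; (Author=r, Shelf=L83): rows 3, 6 → Year takes values {M63, M52} — violation — fails.
(ii) Author -> ISBN: every LHS value maps to a single RHS value — holds.
1 of the 2 dependencies holds.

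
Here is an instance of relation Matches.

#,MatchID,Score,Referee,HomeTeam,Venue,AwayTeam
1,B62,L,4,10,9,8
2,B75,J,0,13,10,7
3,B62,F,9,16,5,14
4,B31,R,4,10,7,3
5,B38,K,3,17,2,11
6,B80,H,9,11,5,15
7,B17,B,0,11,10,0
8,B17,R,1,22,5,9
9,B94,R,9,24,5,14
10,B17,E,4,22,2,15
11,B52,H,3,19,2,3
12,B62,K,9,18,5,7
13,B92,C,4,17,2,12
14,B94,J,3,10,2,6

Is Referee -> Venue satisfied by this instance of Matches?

No

Referee=4: rows 1, 4, 10, 13 → Venue takes values {9, 7, 2} — violation
Referee=0: rows 2, 7 → Venue = 10, 10 ✓
Referee=9: rows 3, 6, 9, 12 → Venue = 5, 5, 5, 5 ✓
Referee=3: rows 5, 11, 14 → Venue = 2, 2, 2 ✓
Referee=1: row 8 → Venue = 5 ✓
Two rows agree on Referee but differ on Venue, so Referee -> Venue does not hold.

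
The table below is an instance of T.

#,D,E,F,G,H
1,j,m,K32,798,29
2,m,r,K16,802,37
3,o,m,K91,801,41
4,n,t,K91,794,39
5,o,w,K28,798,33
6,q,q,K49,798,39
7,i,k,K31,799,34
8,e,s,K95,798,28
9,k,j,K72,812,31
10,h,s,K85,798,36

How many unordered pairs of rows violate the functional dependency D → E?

1

D=o: violating pairs (3,5) — 1 pair.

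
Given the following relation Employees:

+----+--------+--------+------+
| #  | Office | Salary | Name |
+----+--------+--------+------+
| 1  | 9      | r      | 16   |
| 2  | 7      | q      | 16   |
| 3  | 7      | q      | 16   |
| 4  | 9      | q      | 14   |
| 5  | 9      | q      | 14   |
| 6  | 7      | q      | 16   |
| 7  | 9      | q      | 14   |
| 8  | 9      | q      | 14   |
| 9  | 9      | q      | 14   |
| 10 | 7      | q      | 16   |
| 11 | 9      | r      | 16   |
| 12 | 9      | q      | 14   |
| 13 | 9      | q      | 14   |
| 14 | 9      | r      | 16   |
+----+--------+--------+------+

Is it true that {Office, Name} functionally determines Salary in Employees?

Yes

(Office=9, Name=16): rows 1, 11, 14 → Salary = r, r, r ✓
(Office=7, Name=16): rows 2, 3, 6, 10 → Salary = q, q, q, q ✓
(Office=9, Name=14): rows 4, 5, 7, 8, 9, 12, 13 → Salary = q, q, q, q, q, q, q ✓
Every {Office, Name} value is associated with a single Salary value, so {Office, Name} → Salary holds.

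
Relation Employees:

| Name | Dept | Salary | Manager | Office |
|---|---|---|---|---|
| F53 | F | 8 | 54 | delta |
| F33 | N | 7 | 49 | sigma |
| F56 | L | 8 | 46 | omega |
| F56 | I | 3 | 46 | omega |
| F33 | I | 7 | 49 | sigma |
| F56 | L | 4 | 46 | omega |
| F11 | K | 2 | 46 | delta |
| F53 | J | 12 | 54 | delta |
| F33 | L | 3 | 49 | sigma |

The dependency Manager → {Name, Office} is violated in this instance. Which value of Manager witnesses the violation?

Manager=54: 2 rows → {Name,Office} = (F53, delta), (F53, delta) ✓
Manager=49: 3 rows → {Name,Office} = (F33, sigma), (F33, sigma), (F33, sigma) ✓
Manager=46: 4 rows → {Name,Office} takes values {(F56, omega), (F11, delta)} — violation
The only Manager value with inconsistent RHS is Manager=46.

46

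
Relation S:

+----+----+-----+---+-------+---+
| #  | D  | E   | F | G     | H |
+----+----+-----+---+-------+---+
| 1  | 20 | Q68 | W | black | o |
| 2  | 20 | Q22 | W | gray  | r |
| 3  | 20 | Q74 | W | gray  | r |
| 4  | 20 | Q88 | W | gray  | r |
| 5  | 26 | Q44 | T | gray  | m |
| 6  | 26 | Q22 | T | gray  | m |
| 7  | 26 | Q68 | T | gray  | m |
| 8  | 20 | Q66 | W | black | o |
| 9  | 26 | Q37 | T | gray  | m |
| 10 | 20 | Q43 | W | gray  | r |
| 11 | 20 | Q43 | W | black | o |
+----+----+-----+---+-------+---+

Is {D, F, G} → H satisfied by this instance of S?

(D=20, F=W, G=black): rows 1, 8, 11 → H = o, o, o ✓
(D=20, F=W, G=gray): rows 2, 3, 4, 10 → H = r, r, r, r ✓
(D=26, F=T, G=gray): rows 5, 6, 7, 9 → H = m, m, m, m ✓
Every {D, F, G} value is associated with a single H value, so {D, F, G} → H holds.

Yes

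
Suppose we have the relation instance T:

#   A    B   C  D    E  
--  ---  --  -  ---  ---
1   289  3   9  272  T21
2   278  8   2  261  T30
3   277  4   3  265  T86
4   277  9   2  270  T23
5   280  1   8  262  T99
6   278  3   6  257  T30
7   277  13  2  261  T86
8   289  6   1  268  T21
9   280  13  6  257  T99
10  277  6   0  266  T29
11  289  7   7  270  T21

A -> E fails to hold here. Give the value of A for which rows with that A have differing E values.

A=289: rows 1, 8, 11 → E = T21, T21, T21 ✓
A=278: rows 2, 6 → E = T30, T30 ✓
A=277: rows 3, 4, 7, 10 → E takes values {T86, T23, T29} — violation
A=280: rows 5, 9 → E = T99, T99 ✓
The only A value with inconsistent E is A=277.

277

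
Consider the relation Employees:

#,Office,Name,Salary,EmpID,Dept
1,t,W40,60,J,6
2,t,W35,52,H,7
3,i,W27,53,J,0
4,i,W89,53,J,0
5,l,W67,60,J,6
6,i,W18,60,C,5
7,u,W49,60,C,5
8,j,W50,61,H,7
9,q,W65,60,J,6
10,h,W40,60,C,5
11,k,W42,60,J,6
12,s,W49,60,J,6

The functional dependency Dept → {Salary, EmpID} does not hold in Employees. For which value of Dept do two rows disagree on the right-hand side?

Dept=6: rows 1, 5, 9, 11, 12 → {Salary,EmpID} = (60, J), (60, J), (60, J), (60, J), (60, J) ✓
Dept=7: rows 2, 8 → {Salary,EmpID} takes values {(52, H), (61, H)} — violation
Dept=0: rows 3, 4 → {Salary,EmpID} = (53, J), (53, J) ✓
Dept=5: rows 6, 7, 10 → {Salary,EmpID} = (60, C), (60, C), (60, C) ✓
The only Dept value with inconsistent RHS is Dept=7.

7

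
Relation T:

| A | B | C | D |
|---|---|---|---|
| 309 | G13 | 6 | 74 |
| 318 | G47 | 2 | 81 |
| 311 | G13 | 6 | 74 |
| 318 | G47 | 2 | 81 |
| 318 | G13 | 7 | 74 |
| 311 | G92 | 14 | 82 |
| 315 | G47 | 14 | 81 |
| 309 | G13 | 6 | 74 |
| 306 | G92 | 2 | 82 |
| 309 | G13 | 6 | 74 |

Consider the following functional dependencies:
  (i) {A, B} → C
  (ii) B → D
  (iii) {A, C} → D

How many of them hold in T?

(i) {A, B} → C: every LHS value maps to a single RHS value — holds.
(ii) B → D: every LHS value maps to a single RHS value — holds.
(iii) {A, C} → D: every LHS value maps to a single RHS value — holds.
3 of the 3 dependencies hold.

3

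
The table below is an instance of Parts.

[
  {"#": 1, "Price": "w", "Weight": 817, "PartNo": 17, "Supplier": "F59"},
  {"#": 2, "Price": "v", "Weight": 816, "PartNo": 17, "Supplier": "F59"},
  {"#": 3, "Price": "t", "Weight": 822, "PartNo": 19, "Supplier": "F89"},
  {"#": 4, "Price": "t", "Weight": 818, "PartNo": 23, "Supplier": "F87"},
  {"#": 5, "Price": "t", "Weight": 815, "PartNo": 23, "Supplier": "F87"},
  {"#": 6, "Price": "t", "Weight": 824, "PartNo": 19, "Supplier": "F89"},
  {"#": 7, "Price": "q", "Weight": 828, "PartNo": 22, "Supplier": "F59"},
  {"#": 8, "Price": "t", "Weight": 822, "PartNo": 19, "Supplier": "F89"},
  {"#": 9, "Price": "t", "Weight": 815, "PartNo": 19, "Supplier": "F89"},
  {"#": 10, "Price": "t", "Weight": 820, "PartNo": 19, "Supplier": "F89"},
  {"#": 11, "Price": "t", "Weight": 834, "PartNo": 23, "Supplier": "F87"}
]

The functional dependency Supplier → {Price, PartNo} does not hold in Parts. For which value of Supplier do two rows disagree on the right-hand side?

Supplier=F59: rows 1, 2, 7 → {Price,PartNo} takes values {(w, 17), (v, 17), (q, 22)} — violation
Supplier=F89: rows 3, 6, 8, 9, 10 → {Price,PartNo} = (t, 19), (t, 19), (t, 19), (t, 19), (t, 19) ✓
Supplier=F87: rows 4, 5, 11 → {Price,PartNo} = (t, 23), (t, 23), (t, 23) ✓
The only Supplier value with inconsistent RHS is Supplier=F59.

F59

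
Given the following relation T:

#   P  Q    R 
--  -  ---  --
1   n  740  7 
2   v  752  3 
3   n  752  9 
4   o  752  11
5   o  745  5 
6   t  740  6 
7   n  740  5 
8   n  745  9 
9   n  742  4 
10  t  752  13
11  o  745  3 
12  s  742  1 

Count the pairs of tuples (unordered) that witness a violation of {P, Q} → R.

(P=n, Q=740): violating pairs (1,7) — 1 pair.
(P=o, Q=745): violating pairs (5,11) — 1 pair.

2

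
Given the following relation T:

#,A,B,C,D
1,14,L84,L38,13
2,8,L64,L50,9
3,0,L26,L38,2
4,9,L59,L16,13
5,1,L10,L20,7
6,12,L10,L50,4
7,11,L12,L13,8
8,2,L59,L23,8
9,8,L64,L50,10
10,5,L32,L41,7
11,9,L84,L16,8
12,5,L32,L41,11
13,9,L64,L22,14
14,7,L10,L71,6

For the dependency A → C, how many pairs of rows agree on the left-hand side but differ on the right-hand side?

A=8: all 2 rows agree on C — 0 pairs.
A=9: violating pairs (4,13), (11,13) — 2 pairs.
A=5: all 2 rows agree on C — 0 pairs.

2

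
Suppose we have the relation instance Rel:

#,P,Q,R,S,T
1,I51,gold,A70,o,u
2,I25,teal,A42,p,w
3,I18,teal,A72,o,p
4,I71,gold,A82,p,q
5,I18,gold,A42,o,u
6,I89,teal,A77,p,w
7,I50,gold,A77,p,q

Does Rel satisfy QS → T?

Yes

(Q=gold, S=o): rows 1, 5 → T = u, u ✓
(Q=teal, S=p): rows 2, 6 → T = w, w ✓
(Q=teal, S=o): row 3 → T = p ✓
(Q=gold, S=p): rows 4, 7 → T = q, q ✓
Every QS value is associated with a single T value, so QS → T holds.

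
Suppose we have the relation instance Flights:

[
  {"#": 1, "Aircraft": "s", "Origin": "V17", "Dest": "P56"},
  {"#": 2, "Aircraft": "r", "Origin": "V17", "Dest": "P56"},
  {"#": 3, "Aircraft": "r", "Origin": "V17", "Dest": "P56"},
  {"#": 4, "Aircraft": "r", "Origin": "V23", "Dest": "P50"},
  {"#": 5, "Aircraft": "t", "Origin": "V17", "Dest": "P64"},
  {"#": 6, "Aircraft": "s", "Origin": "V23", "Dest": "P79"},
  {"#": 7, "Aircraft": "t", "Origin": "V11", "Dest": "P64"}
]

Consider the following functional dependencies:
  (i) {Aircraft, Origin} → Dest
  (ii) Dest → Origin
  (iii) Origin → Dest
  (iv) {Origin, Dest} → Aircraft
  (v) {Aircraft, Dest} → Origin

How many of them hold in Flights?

1

(i) {Aircraft, Origin} → Dest: every LHS value maps to a single RHS value — holds.
(ii) Dest → Origin: Dest=P64: rows 5, 7 → Origin takes values {V17, V11} — violation — fails.
(iii) Origin → Dest: Origin=V17: rows 1, 2, 3, 5 → Dest takes values {P56, P64} — violation; Origin=V23: rows 4, 6 → Dest takes values {P50, P79} — violation — fails.
(iv) {Origin, Dest} → Aircraft: (Origin=V17, Dest=P56): rows 1, 2, 3 → Aircraft takes values {s, r} — violation — fails.
(v) {Aircraft, Dest} → Origin: (Aircraft=t, Dest=P64): rows 5, 7 → Origin takes values {V17, V11} — violation — fails.
1 of the 5 dependencies holds.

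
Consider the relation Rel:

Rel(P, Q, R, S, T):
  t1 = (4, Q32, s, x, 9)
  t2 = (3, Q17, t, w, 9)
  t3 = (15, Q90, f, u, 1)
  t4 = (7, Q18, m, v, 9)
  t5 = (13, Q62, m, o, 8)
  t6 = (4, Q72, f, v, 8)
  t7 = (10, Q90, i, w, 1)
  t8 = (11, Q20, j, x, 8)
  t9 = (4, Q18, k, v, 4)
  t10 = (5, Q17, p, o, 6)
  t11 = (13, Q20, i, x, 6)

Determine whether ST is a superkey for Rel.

All 11 rows have distinct ST values, so ST → (all attributes) holds and ST is a superkey.

Yes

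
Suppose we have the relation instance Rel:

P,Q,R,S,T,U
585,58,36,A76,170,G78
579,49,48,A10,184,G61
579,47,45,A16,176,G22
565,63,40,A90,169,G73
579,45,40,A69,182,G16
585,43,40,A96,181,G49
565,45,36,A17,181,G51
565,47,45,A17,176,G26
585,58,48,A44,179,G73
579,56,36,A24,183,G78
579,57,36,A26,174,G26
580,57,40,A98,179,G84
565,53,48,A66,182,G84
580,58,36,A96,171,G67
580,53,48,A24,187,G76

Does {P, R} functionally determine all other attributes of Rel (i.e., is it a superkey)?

No

Two distinct rows share (P=579, R=36), so {P, R} does not determine every attribute — not a superkey.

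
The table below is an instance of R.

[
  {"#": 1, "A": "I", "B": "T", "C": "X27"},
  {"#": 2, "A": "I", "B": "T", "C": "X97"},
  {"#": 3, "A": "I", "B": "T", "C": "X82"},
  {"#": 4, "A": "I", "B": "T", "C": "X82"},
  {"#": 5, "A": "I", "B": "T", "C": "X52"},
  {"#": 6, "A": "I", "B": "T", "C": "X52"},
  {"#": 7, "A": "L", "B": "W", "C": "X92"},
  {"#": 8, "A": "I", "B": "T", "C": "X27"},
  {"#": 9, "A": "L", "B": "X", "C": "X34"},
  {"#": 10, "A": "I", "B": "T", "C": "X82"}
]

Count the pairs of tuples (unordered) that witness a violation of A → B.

A=I: all 8 rows agree on B — 0 pairs.
A=L: violating pairs (7,9) — 1 pair.

1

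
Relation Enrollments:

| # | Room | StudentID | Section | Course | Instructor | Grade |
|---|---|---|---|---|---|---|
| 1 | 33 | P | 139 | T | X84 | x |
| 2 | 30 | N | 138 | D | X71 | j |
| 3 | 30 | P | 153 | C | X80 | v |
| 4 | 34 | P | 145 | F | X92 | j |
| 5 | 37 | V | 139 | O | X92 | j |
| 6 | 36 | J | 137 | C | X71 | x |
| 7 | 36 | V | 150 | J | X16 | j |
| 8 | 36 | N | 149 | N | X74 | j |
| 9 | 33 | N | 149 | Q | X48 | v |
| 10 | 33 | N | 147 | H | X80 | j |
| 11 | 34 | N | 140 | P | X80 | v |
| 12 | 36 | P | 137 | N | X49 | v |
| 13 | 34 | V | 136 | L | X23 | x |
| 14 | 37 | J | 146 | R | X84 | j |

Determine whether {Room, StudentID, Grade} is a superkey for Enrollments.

All 14 rows have distinct {Room, StudentID, Grade} values, so {Room, StudentID, Grade} → (all attributes) holds and {Room, StudentID, Grade} is a superkey.

Yes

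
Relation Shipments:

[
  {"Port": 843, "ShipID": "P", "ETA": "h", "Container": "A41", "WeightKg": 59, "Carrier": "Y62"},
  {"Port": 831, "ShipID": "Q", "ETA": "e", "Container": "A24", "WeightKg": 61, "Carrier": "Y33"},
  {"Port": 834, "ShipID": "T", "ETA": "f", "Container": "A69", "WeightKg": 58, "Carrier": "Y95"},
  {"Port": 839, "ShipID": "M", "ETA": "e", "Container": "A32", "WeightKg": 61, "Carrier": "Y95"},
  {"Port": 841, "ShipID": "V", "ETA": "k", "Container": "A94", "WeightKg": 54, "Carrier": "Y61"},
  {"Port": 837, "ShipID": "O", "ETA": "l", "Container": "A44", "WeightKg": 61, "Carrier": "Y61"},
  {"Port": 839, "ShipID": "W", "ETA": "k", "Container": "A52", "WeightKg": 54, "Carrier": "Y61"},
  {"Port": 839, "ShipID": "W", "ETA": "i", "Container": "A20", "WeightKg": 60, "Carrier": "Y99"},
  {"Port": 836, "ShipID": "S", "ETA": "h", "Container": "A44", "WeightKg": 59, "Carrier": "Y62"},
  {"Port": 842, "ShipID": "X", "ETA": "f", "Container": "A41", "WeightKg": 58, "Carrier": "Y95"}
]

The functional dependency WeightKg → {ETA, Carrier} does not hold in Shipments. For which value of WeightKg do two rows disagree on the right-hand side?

61

WeightKg=59: 2 rows → {ETA,Carrier} = (h, Y62), (h, Y62) ✓
WeightKg=61: 3 rows → {ETA,Carrier} takes values {(e, Y33), (e, Y95), (l, Y61)} — violation
WeightKg=58: 2 rows → {ETA,Carrier} = (f, Y95), (f, Y95) ✓
WeightKg=54: 2 rows → {ETA,Carrier} = (k, Y61), (k, Y61) ✓
WeightKg=60: 1 row → {ETA,Carrier} = (i, Y99) ✓
The only WeightKg value with inconsistent RHS is WeightKg=61.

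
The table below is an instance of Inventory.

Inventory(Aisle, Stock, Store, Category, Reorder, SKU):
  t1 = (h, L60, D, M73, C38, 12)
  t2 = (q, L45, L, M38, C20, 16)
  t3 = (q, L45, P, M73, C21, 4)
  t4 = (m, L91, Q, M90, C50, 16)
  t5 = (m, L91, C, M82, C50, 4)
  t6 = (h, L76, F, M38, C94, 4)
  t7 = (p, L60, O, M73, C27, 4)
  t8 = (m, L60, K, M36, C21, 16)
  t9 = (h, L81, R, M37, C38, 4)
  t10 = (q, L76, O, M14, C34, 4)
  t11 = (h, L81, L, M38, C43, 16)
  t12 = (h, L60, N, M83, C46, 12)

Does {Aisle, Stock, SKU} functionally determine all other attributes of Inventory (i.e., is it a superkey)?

Rows 1 and 12 have the same {Aisle, Stock, SKU} value (Aisle=h, Stock=L60, SKU=12) but are distinct tuples, so {Aisle, Stock, SKU} does not determine every attribute — not a superkey.

No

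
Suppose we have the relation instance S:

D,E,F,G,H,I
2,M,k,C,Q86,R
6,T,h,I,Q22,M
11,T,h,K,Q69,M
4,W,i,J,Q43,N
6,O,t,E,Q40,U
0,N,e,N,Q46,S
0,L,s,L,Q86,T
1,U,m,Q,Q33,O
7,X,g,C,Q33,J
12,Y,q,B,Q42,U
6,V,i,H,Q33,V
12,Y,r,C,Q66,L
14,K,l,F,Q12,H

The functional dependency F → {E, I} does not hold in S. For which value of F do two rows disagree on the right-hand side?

i

F=k: 1 row → {E,I} = (M, R) ✓
F=h: 2 rows → {E,I} = (T, M), (T, M) ✓
F=i: 2 rows → {E,I} takes values {(W, N), (V, V)} — violation
F=t: 1 row → {E,I} = (O, U) ✓
F=e: 1 row → {E,I} = (N, S) ✓
F=s: 1 row → {E,I} = (L, T) ✓
F=m: 1 row → {E,I} = (U, O) ✓
F=g: 1 row → {E,I} = (X, J) ✓
F=q: 1 row → {E,I} = (Y, U) ✓
F=r: 1 row → {E,I} = (Y, L) ✓
F=l: 1 row → {E,I} = (K, H) ✓
The only F value with inconsistent RHS is F=i.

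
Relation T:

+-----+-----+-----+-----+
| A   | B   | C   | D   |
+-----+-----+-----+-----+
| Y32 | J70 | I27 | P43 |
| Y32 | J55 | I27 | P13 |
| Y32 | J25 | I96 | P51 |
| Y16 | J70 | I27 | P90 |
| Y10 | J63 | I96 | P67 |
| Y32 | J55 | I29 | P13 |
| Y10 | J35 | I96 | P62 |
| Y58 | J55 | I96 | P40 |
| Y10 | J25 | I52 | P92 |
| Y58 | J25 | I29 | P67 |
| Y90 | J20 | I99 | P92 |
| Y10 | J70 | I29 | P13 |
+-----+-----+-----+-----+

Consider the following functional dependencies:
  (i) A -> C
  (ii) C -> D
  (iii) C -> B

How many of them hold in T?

(i) A -> C: A=Y32: 4 rows → C takes values {I27, I96, I29} — violation; A=Y10: 4 rows → C takes values {I96, I52, I29} — violation; A=Y58: 2 rows → C takes values {I96, I29} — violation — fails.
(ii) C -> D: C=I27: 3 rows → D takes values {P43, P13, P90} — violation; C=I96: 4 rows → D takes values {P51, P67, P62, P40} — violation; C=I29: 3 rows → D takes values {P13, P67} — violation — fails.
(iii) C -> B: C=I27: 3 rows → B takes values {J70, J55} — violation; C=I96: 4 rows → B takes values {J25, J63, J35, J55} — violation; C=I29: 3 rows → B takes values {J55, J25, J70} — violation — fails.
None of the 3 dependencies hold.

0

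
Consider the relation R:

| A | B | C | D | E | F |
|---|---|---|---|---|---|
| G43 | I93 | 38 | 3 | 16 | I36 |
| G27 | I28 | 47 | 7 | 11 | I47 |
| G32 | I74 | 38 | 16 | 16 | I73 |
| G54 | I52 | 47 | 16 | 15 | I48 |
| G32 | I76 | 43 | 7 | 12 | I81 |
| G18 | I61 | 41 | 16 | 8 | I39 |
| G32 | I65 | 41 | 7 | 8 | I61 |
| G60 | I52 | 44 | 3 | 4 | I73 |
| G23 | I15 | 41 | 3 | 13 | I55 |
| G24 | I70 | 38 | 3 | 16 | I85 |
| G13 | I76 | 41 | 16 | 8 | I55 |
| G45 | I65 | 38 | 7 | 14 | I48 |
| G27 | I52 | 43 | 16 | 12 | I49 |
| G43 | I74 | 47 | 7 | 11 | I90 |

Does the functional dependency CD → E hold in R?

Yes

(C=38, D=3): 2 rows → E = 16, 16 ✓
(C=47, D=7): 2 rows → E = 11, 11 ✓
(C=38, D=16): 1 row → E = 16 ✓
(C=47, D=16): 1 row → E = 15 ✓
(C=43, D=7): 1 row → E = 12 ✓
(C=41, D=16): 2 rows → E = 8, 8 ✓
(C=41, D=7): 1 row → E = 8 ✓
(C=44, D=3): 1 row → E = 4 ✓
(C=41, D=3): 1 row → E = 13 ✓
(C=38, D=7): 1 row → E = 14 ✓
(C=43, D=16): 1 row → E = 12 ✓
Every CD value is associated with a single E value, so CD → E holds.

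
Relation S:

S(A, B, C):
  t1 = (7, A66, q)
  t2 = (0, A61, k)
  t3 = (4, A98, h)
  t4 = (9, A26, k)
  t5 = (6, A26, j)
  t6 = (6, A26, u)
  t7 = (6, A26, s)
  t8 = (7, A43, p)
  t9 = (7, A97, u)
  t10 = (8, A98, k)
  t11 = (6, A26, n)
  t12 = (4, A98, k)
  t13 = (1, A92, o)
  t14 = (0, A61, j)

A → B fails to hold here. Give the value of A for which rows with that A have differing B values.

7

A=7: rows 1, 8, 9 → B takes values {A66, A43, A97} — violation
A=0: rows 2, 14 → B = A61, A61 ✓
A=4: rows 3, 12 → B = A98, A98 ✓
A=9: row 4 → B = A26 ✓
A=6: rows 5, 6, 7, 11 → B = A26, A26, A26, A26 ✓
A=8: row 10 → B = A98 ✓
A=1: row 13 → B = A92 ✓
The only A value with inconsistent B is A=7.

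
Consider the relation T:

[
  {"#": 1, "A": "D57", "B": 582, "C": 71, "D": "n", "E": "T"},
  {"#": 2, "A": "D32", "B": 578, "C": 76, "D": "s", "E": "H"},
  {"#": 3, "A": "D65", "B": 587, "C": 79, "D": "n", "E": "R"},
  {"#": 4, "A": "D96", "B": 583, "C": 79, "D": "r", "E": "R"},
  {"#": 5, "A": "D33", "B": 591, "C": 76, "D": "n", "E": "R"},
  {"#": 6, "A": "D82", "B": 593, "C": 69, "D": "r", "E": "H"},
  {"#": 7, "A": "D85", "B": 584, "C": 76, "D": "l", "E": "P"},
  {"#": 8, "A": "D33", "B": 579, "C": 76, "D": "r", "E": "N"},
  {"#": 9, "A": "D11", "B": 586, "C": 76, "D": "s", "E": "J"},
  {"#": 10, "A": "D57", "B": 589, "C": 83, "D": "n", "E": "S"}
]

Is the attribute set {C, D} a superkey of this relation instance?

No

Rows 2 and 9 have the same {C, D} value (C=76, D=s) but are distinct tuples, so {C, D} does not determine every attribute — not a superkey.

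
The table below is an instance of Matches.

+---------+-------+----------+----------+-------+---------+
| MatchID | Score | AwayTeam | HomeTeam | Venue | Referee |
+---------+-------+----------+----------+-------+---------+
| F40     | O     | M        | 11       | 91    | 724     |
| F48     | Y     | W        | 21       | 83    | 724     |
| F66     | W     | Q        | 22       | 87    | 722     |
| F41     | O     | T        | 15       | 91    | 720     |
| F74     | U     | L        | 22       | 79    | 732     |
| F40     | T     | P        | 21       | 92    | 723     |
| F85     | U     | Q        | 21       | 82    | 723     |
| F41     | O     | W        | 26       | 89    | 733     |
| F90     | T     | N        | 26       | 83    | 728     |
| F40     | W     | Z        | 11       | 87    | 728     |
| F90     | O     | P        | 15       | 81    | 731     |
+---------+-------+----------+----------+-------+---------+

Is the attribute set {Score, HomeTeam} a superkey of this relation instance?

Two distinct rows share (Score=O, HomeTeam=15), so {Score, HomeTeam} does not determine every attribute — not a superkey.

No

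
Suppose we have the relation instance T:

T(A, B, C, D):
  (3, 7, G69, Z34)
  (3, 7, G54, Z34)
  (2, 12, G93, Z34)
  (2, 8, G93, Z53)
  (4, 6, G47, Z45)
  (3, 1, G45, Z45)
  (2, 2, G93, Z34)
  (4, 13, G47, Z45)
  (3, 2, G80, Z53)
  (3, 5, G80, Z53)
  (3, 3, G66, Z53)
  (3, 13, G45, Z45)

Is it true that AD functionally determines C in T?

(A=3, D=Z34): 2 rows → C takes values {G69, G54} — violation
(A=2, D=Z34): 2 rows → C = G93, G93 ✓
(A=2, D=Z53): 1 row → C = G93 ✓
(A=4, D=Z45): 2 rows → C = G47, G47 ✓
(A=3, D=Z45): 2 rows → C = G45, G45 ✓
(A=3, D=Z53): 3 rows → C takes values {G80, G66} — violation
Two rows agree on AD but differ on C, so AD → C does not hold.

No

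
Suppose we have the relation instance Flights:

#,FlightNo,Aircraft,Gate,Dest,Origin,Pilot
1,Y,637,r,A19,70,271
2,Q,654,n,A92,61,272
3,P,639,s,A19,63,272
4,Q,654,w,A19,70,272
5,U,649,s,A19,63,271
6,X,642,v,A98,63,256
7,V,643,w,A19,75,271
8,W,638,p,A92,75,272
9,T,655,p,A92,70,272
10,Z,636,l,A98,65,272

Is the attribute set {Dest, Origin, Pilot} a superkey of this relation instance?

Yes

All 10 rows have distinct {Dest, Origin, Pilot} values, so {Dest, Origin, Pilot} → (all attributes) holds and {Dest, Origin, Pilot} is a superkey.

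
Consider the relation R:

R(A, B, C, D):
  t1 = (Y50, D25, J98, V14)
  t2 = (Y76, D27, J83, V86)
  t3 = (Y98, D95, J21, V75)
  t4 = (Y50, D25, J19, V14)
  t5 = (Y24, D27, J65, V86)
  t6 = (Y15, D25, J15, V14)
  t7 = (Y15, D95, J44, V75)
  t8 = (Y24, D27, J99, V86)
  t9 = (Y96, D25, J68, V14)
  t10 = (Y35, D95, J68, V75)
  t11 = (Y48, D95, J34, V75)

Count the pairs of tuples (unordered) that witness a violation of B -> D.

0

B=D25: all 4 rows agree on D — 0 pairs.
B=D27: all 3 rows agree on D — 0 pairs.
B=D95: all 4 rows agree on D — 0 pairs.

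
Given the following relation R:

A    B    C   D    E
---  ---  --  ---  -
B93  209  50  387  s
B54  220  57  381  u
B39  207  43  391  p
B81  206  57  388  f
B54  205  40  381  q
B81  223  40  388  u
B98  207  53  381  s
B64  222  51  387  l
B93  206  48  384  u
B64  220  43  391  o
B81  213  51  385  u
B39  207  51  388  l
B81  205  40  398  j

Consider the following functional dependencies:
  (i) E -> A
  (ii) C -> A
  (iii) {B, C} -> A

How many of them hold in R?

0

(i) E -> A: E=s: 2 rows → A takes values {B93, B98} — violation; E=u: 4 rows → A takes values {B54, B81, B93} — violation; E=l: 2 rows → A takes values {B64, B39} — violation — fails.
(ii) C -> A: C=57: 2 rows → A takes values {B54, B81} — violation; C=43: 2 rows → A takes values {B39, B64} — violation; C=40: 3 rows → A takes values {B54, B81} — violation; C=51: 3 rows → A takes values {B64, B81, B39} — violation — fails.
(iii) {B, C} -> A: (B=205, C=40): 2 rows → A takes values {B54, B81} — violation — fails.
None of the 3 dependencies hold.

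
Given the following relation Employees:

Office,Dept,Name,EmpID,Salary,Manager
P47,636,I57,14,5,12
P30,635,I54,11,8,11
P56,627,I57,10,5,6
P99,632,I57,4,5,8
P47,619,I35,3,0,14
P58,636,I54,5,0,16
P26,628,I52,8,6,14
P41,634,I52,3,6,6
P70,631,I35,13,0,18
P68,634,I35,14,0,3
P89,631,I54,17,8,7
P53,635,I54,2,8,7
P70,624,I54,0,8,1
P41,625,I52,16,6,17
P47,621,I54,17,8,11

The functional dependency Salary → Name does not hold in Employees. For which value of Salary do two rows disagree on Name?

Salary=5: 3 rows → Name = I57, I57, I57 ✓
Salary=8: 5 rows → Name = I54, I54, I54, I54, I54 ✓
Salary=0: 4 rows → Name takes values {I35, I54} — violation
Salary=6: 3 rows → Name = I52, I52, I52 ✓
The only Salary value with inconsistent Name is Salary=0.

0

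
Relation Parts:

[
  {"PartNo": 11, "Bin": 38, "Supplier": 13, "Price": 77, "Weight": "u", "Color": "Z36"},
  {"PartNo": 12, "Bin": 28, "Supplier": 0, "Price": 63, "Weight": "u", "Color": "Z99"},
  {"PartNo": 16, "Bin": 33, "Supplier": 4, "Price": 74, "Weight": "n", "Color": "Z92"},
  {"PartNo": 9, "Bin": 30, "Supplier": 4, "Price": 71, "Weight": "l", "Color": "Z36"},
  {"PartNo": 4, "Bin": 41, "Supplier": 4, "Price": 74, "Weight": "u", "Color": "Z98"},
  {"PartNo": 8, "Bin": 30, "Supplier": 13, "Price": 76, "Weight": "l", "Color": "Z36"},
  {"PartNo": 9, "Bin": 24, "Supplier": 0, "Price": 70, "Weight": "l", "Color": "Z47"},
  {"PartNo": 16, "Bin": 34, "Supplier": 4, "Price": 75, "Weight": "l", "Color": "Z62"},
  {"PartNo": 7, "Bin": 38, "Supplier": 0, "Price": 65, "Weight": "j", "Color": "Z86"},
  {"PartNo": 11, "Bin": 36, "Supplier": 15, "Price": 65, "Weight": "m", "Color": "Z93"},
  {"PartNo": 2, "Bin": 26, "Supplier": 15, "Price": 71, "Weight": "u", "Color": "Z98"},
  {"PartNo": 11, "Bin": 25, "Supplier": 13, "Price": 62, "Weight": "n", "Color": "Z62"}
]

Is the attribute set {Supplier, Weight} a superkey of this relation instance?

No

Two distinct rows share (Supplier=4, Weight=l), so {Supplier, Weight} does not determine every attribute — not a superkey.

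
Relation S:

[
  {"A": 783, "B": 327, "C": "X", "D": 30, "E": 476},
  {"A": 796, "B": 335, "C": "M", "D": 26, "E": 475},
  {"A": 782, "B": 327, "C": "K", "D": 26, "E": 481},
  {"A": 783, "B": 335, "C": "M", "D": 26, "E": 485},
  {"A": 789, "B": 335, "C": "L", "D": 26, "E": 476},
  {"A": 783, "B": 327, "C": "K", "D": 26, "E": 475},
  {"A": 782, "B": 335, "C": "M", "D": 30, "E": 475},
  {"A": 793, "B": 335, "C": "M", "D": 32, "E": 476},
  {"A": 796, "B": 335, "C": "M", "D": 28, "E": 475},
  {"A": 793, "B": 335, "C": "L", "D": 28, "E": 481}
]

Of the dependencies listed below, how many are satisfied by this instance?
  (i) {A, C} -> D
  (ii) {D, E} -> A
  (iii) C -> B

(i) {A, C} -> D: (A=796, C=M): 2 rows → D takes values {26, 28} — violation — fails.
(ii) {D, E} -> A: (D=26, E=475): 2 rows → A takes values {796, 783} — violation — fails.
(iii) C -> B: every LHS value maps to a single RHS value — holds.
1 of the 3 dependencies holds.

1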